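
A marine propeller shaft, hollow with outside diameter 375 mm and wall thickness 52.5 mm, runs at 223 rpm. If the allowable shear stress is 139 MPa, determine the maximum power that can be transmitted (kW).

24600 kW

J = π(d_o⁴ − d_i⁴)/32 = π(0.375⁴ − 0.270⁴)/32 = 1.420×10^-3 m⁴.
T_max = τ_allow·J/r = 1.39×10^8 × 1.420×10^-3 / 0.188 = 1.052e6 N·m.
ω = 2π·223/60 = 23.35 rad/s, so P_max = T_max·ω = 2.458×10^7 W.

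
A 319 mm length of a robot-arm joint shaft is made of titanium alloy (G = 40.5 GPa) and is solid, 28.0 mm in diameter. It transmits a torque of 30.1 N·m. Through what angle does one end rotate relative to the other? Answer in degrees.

J = πd⁴/32 = π(0.0280)⁴/32 = 6.034×10^-8 m⁴.
θ = T·L/(G·J) = 30.10 × 0.319 / (40.5×10⁹ × 6.034×10^-8) = 3.929×10^-3 rad.

0.225°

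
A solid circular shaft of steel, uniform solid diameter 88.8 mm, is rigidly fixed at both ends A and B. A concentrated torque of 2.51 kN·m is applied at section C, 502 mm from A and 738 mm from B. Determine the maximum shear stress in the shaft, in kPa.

With uniform GJ and both ends fixed, compatibility θ_AC = θ_CB gives T_A·a = T_B·b, together with T_A + T_B = T₀.
T_A = T₀·b/(a+b) = 2510·738/1240 = 1494 N·m; T_B = 1016 N·m.
τ in each portion: τ_AC = 1.09×10^7 Pa, τ_CB = 7.39×10^6 Pa; maximum is in AC.
τ_max = T_AC·r/J = 1494·0.0444/6.10×10^-6 = 1.087×10^7 Pa.

10900 kPa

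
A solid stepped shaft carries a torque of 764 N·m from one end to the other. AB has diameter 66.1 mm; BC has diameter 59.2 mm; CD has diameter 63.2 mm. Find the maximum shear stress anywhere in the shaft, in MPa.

Under the same torque, τ_max = 16T/(πd³) is largest where d is smallest — segment BC (d = 59.2 mm).
τ_max = 16·764.0/(π·(0.0592)³) = 1.875×10^7 Pa.

18.8 MPa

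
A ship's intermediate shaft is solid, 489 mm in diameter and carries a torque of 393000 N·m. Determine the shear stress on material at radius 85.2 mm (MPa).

J = πd⁴/32 = π(0.489)⁴/32 = 5.614×10^-3 m⁴.
Shear stress varies linearly with radius: τ = T·r/J = 393000 × 0.0852 / 5.614×10^-3 = 5.965×10^6 Pa.

5.96 MPa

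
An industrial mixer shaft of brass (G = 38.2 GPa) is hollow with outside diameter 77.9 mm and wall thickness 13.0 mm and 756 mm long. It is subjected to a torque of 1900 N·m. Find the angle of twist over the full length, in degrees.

0.742°

J = π(d_o⁴ − d_i⁴)/32 = π(0.0779⁴ − 0.0519⁴)/32 = 2.903×10^-6 m⁴.
θ = T·L/(G·J) = 1900 × 0.756 / (38.2×10⁹ × 2.903×10^-6) = 0.01295 rad.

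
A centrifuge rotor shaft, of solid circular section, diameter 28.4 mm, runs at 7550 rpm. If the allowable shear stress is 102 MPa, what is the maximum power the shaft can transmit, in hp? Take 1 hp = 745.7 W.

486 hp

J = πd⁴/32 = π(0.0284)⁴/32 = 6.387×10^-8 m⁴.
T_max = τ_allow·J/r = 1.02×10^8 × 6.387×10^-8 / 0.0142 = 458.8 N·m.
ω = 2π·7550/60 = 790.6 rad/s, so P_max = T_max·ω = 3.627×10^5 W.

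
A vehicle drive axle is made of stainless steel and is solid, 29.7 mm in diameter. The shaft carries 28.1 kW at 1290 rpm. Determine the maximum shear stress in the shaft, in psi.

ω = 2π·1290/60 = 135.1 rad/s, so T = P/ω = 28.1×10³ / 135.1 = 208.0 N·m.
J = πd⁴/32 = π(0.0297)⁴/32 = 7.639×10^-8 m⁴.
τ_max = T·r/J = 208.0 × 0.0149 / 7.639×10^-8 = 4.044×10^7 Pa.

5870 psi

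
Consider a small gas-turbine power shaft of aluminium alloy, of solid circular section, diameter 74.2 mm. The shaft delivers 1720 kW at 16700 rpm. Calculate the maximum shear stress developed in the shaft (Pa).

ω = 2π·16700/60 = 1749 rad/s, so T = P/ω = 1720×10³ / 1749 = 983.5 N·m.
J = πd⁴/32 = π(0.0742)⁴/32 = 2.976×10^-6 m⁴.
τ_max = T·r/J = 983.5 × 0.0371 / 2.976×10^-6 = 1.226×10^7 Pa.

1.23e7 Pa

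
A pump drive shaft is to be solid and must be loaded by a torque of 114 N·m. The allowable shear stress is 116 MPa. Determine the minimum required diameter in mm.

17.1 mm

For a solid shaft τ_max = 16T/(πd³), so d = (16T/(π τ_allow))^(1/3) = (16·114.0/(π·1.16×10^8))^(1/3) = 0.01711 m.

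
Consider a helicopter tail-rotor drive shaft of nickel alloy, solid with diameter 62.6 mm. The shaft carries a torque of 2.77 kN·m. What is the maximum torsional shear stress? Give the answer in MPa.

J = πd⁴/32 = π(0.0626)⁴/32 = 1.508×10^-6 m⁴.
τ_max = T·r/J = 2770 × 0.0313 / 1.508×10^-6 = 5.751×10^7 Pa.

57.5 MPa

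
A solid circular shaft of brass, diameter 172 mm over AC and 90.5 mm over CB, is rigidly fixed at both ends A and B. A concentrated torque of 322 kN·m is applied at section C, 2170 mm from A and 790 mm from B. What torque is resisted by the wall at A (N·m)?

Compatibility: T_A·a/J_AC = T_B·b/J_CB with T_A + T_B = T₀.
J_AC = 8.59×10^-5 m⁴, J_CB = 6.59×10^-6 m⁴, so T_A = T₀·(J_AC/a)/((J_AC/a)+(J_CB/b)) = 266000 N·m, T_B = 56000 N·m.

266000 N·m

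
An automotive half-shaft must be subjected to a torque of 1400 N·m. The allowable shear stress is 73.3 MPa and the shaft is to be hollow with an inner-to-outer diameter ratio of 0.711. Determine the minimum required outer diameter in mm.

For a hollow shaft with d_i/d_o = 0.711: τ_max = 16T/(π d_o³ (1−k⁴)), so d_o = [16T/(π τ_allow (1−k⁴))]^(1/3) = [16·1400/(π·7.33×10^7·0.7444)]^(1/3) = 0.05074 m.

50.7 mm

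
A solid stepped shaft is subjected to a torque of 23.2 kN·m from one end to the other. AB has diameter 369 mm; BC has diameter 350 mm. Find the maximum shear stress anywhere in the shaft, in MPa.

2.76 MPa

Under the same torque, τ_max = 16T/(πd³) is largest where d is smallest — segment BC (d = 350 mm).
τ_max = 16·23200/(π·(0.350)³) = 2.756×10^6 Pa.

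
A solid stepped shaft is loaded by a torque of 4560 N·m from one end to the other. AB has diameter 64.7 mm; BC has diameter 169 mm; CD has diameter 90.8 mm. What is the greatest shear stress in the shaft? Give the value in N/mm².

Under the same torque, τ_max = 16T/(πd³) is largest where d is smallest — segment AB (d = 64.7 mm).
τ_max = 16·4560/(π·(0.0647)³) = 8.575×10^7 Pa.

85.7 N/mm²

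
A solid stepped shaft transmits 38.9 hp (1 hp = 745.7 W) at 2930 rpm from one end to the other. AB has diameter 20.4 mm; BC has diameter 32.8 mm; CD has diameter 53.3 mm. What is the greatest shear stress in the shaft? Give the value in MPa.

ω = 2π·2930/60 = 306.8 rad/s, so T = P/ω = 38.9×745.7 / 306.8 = 94.54 N·m.
Under the same torque, τ_max = 16T/(πd³) is largest where d is smallest — segment AB (d = 20.4 mm).
τ_max = 16·94.54/(π·(0.0204)³) = 5.671×10^7 Pa.

56.7 MPa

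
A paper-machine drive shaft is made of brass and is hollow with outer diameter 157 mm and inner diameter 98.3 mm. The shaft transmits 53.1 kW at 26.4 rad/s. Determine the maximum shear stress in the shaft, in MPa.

3.13 MPa

ω = 26.4 rad/s, so T = P/ω = 53.1×10³ / 26.40 = 2011 N·m.
J = π(d_o⁴ − d_i⁴)/32 = π(0.157⁴ − 0.0983⁴)/32 = 5.048×10^-5 m⁴.
τ_max = T·r/J = 2011 × 0.0785 / 5.048×10^-5 = 3.128×10^6 Pa.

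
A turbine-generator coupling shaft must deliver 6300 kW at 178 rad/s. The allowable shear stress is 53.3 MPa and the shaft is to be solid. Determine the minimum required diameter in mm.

150 mm

ω = 178 rad/s, so T = P/ω = 6300×10³ / 178.0 = 35390 N·m.
For a solid shaft τ_max = 16T/(πd³), so d = (16T/(π τ_allow))^(1/3) = (16·35390/(π·5.33×10^7))^(1/3) = 0.1501 m.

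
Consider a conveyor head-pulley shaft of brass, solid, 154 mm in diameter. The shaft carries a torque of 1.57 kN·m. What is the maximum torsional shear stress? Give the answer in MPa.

2.19 MPa

J = πd⁴/32 = π(0.154)⁴/32 = 5.522×10^-5 m⁴.
τ_max = T·r/J = 1570 × 0.0770 / 5.522×10^-5 = 2.189×10^6 Pa.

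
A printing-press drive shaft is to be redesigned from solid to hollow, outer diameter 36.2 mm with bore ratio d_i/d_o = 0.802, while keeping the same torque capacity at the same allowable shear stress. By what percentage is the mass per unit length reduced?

Equal τ_max and T ⇒ the solid shaft needs d_s³ = d_o³(1−k⁴), so d_s = 36.2·(1−0.802⁴)^(1/3) = 30.30 mm.
Area ratio A_h/A_s = d_o²(1−k²)/d_s² = (1−k²)/(1−k⁴)^(2/3) = 0.5093.
Mass saving = 1 − 0.5093 = 49.1 %.

49.1 %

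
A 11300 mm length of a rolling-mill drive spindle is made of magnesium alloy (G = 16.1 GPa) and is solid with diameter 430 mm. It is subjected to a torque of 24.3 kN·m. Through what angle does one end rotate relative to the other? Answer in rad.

J = πd⁴/32 = π(0.430)⁴/32 = 3.356×10^-3 m⁴.
θ = T·L/(G·J) = 24300 × 11.3 / (16.1×10⁹ × 3.356×10^-3) = 5.081×10^-3 rad.

0.00508 rad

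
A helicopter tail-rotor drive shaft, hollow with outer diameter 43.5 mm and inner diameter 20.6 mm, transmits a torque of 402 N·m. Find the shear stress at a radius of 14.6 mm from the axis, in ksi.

J = π(d_o⁴ − d_i⁴)/32 = π(0.0435⁴ − 0.0206⁴)/32 = 3.338×10^-7 m⁴.
Shear stress varies linearly with radius: τ = T·r/J = 402.0 × 0.0146 / 3.338×10^-7 = 1.758×10^7 Pa.

2.55 ksi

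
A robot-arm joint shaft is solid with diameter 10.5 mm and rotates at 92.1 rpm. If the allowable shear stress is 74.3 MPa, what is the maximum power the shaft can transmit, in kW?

J = πd⁴/32 = π(0.0105)⁴/32 = 1.193×10^-9 m⁴.
T_max = τ_allow·J/r = 7.43×10^7 × 1.193×10^-9 / 0.00525 = 16.89 N·m.
ω = 2π·92.1/60 = 9.645 rad/s, so P_max = T_max·ω = 162.9 W.

0.163 kW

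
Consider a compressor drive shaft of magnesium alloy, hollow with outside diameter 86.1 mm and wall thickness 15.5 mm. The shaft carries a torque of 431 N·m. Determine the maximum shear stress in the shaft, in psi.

599 psi

J = π(d_o⁴ − d_i⁴)/32 = π(0.0861⁴ − 0.0551⁴)/32 = 4.490×10^-6 m⁴.
τ_max = T·r/J = 431.0 × 0.0430 / 4.490×10^-6 = 4.132×10^6 Pa.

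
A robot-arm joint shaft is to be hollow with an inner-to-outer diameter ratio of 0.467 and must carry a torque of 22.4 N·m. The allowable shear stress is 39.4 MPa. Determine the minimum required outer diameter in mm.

14.5 mm

For a hollow shaft with d_i/d_o = 0.467: τ_max = 16T/(π d_o³ (1−k⁴)), so d_o = [16T/(π τ_allow (1−k⁴))]^(1/3) = [16·22.40/(π·3.94×10^7·0.9524)]^(1/3) = 0.01449 m.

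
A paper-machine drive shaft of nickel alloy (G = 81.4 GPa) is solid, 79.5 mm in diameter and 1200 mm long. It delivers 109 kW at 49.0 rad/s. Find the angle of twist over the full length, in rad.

ω = 49.0 rad/s, so T = P/ω = 109×10³ / 49.00 = 2224 N·m.
J = πd⁴/32 = π(0.0795)⁴/32 = 3.922×10^-6 m⁴.
θ = T·L/(G·J) = 2224 × 1.20 / (81.4×10⁹ × 3.922×10^-6) = 8.362×10^-3 rad.

0.00836 rad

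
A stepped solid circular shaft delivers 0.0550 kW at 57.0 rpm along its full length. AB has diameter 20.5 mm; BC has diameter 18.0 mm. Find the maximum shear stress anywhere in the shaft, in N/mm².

8.05 N/mm²

ω = 2π·57.0/60 = 5.969 rad/s, so T = P/ω = 0.0550×10³ / 5.969 = 9.214 N·m.
Under the same torque, τ_max = 16T/(πd³) is largest where d is smallest — segment BC (d = 18.0 mm).
τ_max = 16·9.214/(π·(0.0180)³) = 8.047×10^6 Pa.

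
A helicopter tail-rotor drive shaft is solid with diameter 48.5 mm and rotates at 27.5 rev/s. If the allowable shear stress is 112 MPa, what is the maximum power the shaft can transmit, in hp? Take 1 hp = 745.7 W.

581 hp

J = πd⁴/32 = π(0.0485)⁴/32 = 5.432×10^-7 m⁴.
T_max = τ_allow·J/r = 1.12×10^8 × 5.432×10^-7 / 0.0243 = 2509 N·m.
ω = 2π·27.5 = 172.8 rad/s, so P_max = T_max·ω = 4.335×10^5 W.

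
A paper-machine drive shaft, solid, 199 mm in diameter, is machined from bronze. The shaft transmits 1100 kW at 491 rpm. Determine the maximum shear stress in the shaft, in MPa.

ω = 2π·491/60 = 51.42 rad/s, so T = P/ω = 1100×10³ / 51.42 = 21390 N·m.
J = πd⁴/32 = π(0.199)⁴/32 = 1.540×10^-4 m⁴.
τ_max = T·r/J = 21390 × 0.0995 / 1.540×10^-4 = 1.383×10^7 Pa.

13.8 MPa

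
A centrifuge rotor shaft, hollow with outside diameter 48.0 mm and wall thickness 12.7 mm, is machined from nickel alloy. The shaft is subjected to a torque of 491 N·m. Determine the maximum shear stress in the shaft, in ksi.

3.45 ksi

J = π(d_o⁴ − d_i⁴)/32 = π(0.0480⁴ − 0.0226⁴)/32 = 4.955×10^-7 m⁴.
τ_max = T·r/J = 491.0 × 0.0240 / 4.955×10^-7 = 2.378×10^7 Pa.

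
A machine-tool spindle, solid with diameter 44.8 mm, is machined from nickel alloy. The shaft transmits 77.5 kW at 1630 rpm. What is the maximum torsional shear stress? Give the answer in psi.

3730 psi

ω = 2π·1630/60 = 170.7 rad/s, so T = P/ω = 77.5×10³ / 170.7 = 454.0 N·m.
J = πd⁴/32 = π(0.0448)⁴/32 = 3.955×10^-7 m⁴.
τ_max = T·r/J = 454.0 × 0.0224 / 3.955×10^-7 = 2.572×10^7 Pa.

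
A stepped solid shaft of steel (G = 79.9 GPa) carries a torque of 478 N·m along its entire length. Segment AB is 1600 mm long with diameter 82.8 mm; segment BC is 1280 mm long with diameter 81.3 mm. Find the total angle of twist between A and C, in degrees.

0.221°

J_AB = π(0.0828)⁴/32 = 4.61×10^-6 m⁴; J_BC = π(0.0813)⁴/32 = 4.29×10^-6 m⁴.
θ = (T/G)·Σ L_i/J_i = (478.0/79.9×10⁹)·(1.60/4.61×10^-6 + 1.28/4.29×10^-6) = 3.860×10^-3 rad.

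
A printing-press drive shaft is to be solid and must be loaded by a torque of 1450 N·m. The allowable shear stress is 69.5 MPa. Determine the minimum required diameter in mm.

For a solid shaft τ_max = 16T/(πd³), so d = (16T/(π τ_allow))^(1/3) = (16·1450/(π·6.95×10^7))^(1/3) = 0.04736 m.

47.4 mm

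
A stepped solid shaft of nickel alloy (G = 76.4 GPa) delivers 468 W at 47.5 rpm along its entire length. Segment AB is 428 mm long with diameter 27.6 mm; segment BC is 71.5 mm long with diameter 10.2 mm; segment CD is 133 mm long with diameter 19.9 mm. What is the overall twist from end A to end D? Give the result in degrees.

ω = 2π·47.5/60 = 4.974 rad/s, so T = P/ω = 468 / 4.974 = 94.09 N·m.
J_AB = π(0.0276)⁴/32 = 5.70×10^-8 m⁴; J_BC = π(0.0102)⁴/32 = 1.06×10^-9 m⁴; J_CD = π(0.0199)⁴/32 = 1.54×10^-8 m⁴.
θ = (T/G)·Σ L_i/J_i = (94.09/76.4×10⁹)·(0.428/5.70×10^-8 + 0.0715/1.06×10^-9 + 0.133/1.54×10^-8) = 0.1027 rad.

5.89°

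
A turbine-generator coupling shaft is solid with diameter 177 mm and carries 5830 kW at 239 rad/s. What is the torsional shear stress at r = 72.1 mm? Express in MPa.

18.3 MPa

ω = 239 rad/s, so T = P/ω = 5830×10³ / 239.0 = 24390 N·m.
J = πd⁴/32 = π(0.177)⁴/32 = 9.636×10^-5 m⁴.
Shear stress varies linearly with radius: τ = T·r/J = 24390 × 0.0721 / 9.636×10^-5 = 1.825×10^7 Pa.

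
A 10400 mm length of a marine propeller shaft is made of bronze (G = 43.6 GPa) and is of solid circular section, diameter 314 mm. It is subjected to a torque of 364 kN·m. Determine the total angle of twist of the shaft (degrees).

5.21°

J = πd⁴/32 = π(0.314)⁴/32 = 9.544×10^-4 m⁴.
θ = T·L/(G·J) = 364000 × 10.4 / (43.6×10⁹ × 9.544×10^-4) = 0.09098 rad.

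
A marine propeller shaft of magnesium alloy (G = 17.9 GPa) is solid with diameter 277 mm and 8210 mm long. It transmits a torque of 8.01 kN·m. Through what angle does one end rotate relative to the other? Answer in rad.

J = πd⁴/32 = π(0.277)⁴/32 = 5.780×10^-4 m⁴.
θ = T·L/(G·J) = 8010 × 8.21 / (17.9×10⁹ × 5.780×10^-4) = 6.356×10^-3 rad.

0.00636 rad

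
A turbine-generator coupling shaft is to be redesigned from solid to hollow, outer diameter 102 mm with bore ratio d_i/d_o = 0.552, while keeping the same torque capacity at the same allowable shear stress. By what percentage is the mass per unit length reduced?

25.8 %

Equal τ_max and T ⇒ the solid shaft needs d_s³ = d_o³(1−k⁴), so d_s = 102·(1−0.552⁴)^(1/3) = 98.74 mm.
Area ratio A_h/A_s = d_o²(1−k²)/d_s² = (1−k²)/(1−k⁴)^(2/3) = 0.7420.
Mass saving = 1 − 0.7420 = 25.8 %.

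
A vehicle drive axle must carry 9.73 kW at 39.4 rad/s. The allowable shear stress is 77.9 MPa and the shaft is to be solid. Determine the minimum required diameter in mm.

ω = 39.4 rad/s, so T = P/ω = 9.73×10³ / 39.40 = 247.0 N·m.
For a solid shaft τ_max = 16T/(πd³), so d = (16T/(π τ_allow))^(1/3) = (16·247.0/(π·7.79×10^7))^(1/3) = 0.02527 m.

25.3 mm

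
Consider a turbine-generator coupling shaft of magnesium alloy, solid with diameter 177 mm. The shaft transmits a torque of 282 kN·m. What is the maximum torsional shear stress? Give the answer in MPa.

J = πd⁴/32 = π(0.177)⁴/32 = 9.636×10^-5 m⁴.
τ_max = T·r/J = 282000 × 0.0885 / 9.636×10^-5 = 2.590×10^8 Pa.

259 MPa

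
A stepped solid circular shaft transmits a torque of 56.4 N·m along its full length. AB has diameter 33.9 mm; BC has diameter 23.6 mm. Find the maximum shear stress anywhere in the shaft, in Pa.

2.19e7 Pa

Under the same torque, τ_max = 16T/(πd³) is largest where d is smallest — segment BC (d = 23.6 mm).
τ_max = 16·56.40/(π·(0.0236)³) = 2.185×10^7 Pa.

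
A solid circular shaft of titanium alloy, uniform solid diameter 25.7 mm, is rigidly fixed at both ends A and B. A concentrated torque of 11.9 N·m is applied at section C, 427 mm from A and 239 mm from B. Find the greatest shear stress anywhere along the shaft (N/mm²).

2.29 N/mm²

With uniform GJ and both ends fixed, compatibility θ_AC = θ_CB gives T_A·a = T_B·b, together with T_A + T_B = T₀.
T_A = T₀·b/(a+b) = 11.90·239/666.0 = 4.270 N·m; T_B = 7.630 N·m.
τ in each portion: τ_AC = 1.28×10^6 Pa, τ_CB = 2.29×10^6 Pa; maximum is in CB.
τ_max = T_CB·r/J = 7.630·0.0129/4.28×10^-8 = 2.289×10^6 Pa.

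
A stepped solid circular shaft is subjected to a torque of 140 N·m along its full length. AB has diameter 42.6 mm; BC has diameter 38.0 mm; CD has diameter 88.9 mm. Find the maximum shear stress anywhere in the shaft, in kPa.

13000 kPa

Under the same torque, τ_max = 16T/(πd³) is largest where d is smallest — segment BC (d = 38.0 mm).
τ_max = 16·140.0/(π·(0.0380)³) = 1.299×10^7 Pa.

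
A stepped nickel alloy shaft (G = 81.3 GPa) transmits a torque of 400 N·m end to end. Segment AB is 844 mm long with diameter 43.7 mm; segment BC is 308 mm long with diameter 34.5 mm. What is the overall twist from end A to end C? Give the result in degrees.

1.29°

J_AB = π(0.0437)⁴/32 = 3.58×10^-7 m⁴; J_BC = π(0.0345)⁴/32 = 1.39×10^-7 m⁴.
θ = (T/G)·Σ L_i/J_i = (400.0/81.3×10⁹)·(0.844/3.58×10^-7 + 0.308/1.39×10^-7) = 0.02249 rad.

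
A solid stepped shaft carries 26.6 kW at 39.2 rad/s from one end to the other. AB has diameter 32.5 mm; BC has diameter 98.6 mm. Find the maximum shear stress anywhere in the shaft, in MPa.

101 MPa

ω = 39.2 rad/s, so T = P/ω = 26.6×10³ / 39.20 = 678.6 N·m.
Under the same torque, τ_max = 16T/(πd³) is largest where d is smallest — segment AB (d = 32.5 mm).
τ_max = 16·678.6/(π·(0.0325)³) = 1.007×10^8 Pa.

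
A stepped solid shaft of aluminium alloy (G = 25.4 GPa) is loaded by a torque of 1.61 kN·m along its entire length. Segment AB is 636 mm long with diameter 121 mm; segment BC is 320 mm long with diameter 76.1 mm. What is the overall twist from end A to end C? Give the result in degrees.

0.463°

J_AB = π(0.121)⁴/32 = 2.10×10^-5 m⁴; J_BC = π(0.0761)⁴/32 = 3.29×10^-6 m⁴.
θ = (T/G)·Σ L_i/J_i = (1610/25.4×10⁹)·(0.636/2.10×10^-5 + 0.320/3.29×10^-6) = 8.076×10^-3 rad.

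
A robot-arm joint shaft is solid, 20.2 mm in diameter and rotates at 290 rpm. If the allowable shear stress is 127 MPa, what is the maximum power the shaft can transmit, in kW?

J = πd⁴/32 = π(0.0202)⁴/32 = 1.635×10^-8 m⁴.
T_max = τ_allow·J/r = 1.27×10^8 × 1.635×10^-8 / 0.0101 = 205.5 N·m.
ω = 2π·290/60 = 30.37 rad/s, so P_max = T_max·ω = 6242 W.

6.24 kW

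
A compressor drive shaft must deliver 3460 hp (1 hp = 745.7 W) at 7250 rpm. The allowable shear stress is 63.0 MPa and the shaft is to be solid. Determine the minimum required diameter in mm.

65.0 mm

ω = 2π·7250/60 = 759.2 rad/s, so T = P/ω = 3460×745.7 / 759.2 = 3398 N·m.
For a solid shaft τ_max = 16T/(πd³), so d = (16T/(π τ_allow))^(1/3) = (16·3398/(π·6.30×10^7))^(1/3) = 0.06501 m.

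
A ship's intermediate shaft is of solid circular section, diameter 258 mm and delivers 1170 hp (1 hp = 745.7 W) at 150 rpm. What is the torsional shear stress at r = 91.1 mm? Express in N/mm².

ω = 2π·150/60 = 15.71 rad/s, so T = P/ω = 1170×745.7 / 15.71 = 55540 N·m.
J = πd⁴/32 = π(0.258)⁴/32 = 4.350×10^-4 m⁴.
Shear stress varies linearly with radius: τ = T·r/J = 55540 × 0.0911 / 4.350×10^-4 = 1.163×10^7 Pa.

11.6 N/mm²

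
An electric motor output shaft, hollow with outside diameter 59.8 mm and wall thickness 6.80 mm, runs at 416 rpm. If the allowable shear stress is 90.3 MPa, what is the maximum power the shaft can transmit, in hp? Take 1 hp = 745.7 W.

143 hp

J = π(d_o⁴ − d_i⁴)/32 = π(0.0598⁴ − 0.0462⁴)/32 = 8.082×10^-7 m⁴.
T_max = τ_allow·J/r = 9.03×10^7 × 8.082×10^-7 / 0.0299 = 2441 N·m.
ω = 2π·416/60 = 43.56 rad/s, so P_max = T_max·ω = 1.063×10^5 W.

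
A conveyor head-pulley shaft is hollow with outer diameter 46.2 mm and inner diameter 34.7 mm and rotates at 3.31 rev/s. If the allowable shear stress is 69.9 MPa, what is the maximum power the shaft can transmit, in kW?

J = π(d_o⁴ − d_i⁴)/32 = π(0.0462⁴ − 0.0347⁴)/32 = 3.049×10^-7 m⁴.
T_max = τ_allow·J/r = 6.99×10^7 × 3.049×10^-7 / 0.0231 = 922.7 N·m.
ω = 2π·3.31 = 20.80 rad/s, so P_max = T_max·ω = 1.919×10^4 W.

19.2 kW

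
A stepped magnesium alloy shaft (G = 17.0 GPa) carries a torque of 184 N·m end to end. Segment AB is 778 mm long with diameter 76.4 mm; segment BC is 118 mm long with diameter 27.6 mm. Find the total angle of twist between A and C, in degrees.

J_AB = π(0.0764)⁴/32 = 3.34×10^-6 m⁴; J_BC = π(0.0276)⁴/32 = 5.70×10^-8 m⁴.
θ = (T/G)·Σ L_i/J_i = (184.0/17.0×10⁹)·(0.778/3.34×10^-6 + 0.118/5.70×10^-8) = 0.02494 rad.

1.43°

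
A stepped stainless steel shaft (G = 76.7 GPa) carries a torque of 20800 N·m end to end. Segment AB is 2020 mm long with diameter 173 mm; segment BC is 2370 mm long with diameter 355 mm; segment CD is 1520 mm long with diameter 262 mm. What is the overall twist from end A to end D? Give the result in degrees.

0.432°

J_AB = π(0.173)⁴/32 = 8.79×10^-5 m⁴; J_BC = π(0.355)⁴/32 = 1.56×10^-3 m⁴; J_CD = π(0.262)⁴/32 = 4.63×10^-4 m⁴.
θ = (T/G)·Σ L_i/J_i = (20800/76.7×10⁹)·(2.02/8.79×10^-5 + 2.37/1.56×10^-3 + 1.52/4.63×10^-4) = 7.532×10^-3 rad.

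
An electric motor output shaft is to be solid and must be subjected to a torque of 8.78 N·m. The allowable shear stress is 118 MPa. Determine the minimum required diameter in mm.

7.24 mm

For a solid shaft τ_max = 16T/(πd³), so d = (16T/(π τ_allow))^(1/3) = (16·8.780/(π·1.18×10^8))^(1/3) = 0.007236 m.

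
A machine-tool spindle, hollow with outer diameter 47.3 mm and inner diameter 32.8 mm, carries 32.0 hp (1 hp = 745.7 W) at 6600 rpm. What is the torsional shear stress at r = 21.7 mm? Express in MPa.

ω = 2π·6600/60 = 691.2 rad/s, so T = P/ω = 32.0×745.7 / 691.2 = 34.53 N·m.
J = π(d_o⁴ − d_i⁴)/32 = π(0.0473⁴ − 0.0328⁴)/32 = 3.778×10^-7 m⁴.
Shear stress varies linearly with radius: τ = T·r/J = 34.53 × 0.0217 / 3.778×10^-7 = 1.983×10^6 Pa.

1.98 MPa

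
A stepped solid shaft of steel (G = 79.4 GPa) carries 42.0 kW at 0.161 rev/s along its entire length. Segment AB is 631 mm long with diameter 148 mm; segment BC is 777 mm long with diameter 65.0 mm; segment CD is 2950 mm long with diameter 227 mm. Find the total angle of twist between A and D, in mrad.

ω = 2π·0.161 = 1.012 rad/s, so T = P/ω = 42.0×10³ / 1.012 = 41520 N·m.
J_AB = π(0.148)⁴/32 = 4.71×10^-5 m⁴; J_BC = π(0.0650)⁴/32 = 1.75×10^-6 m⁴; J_CD = π(0.227)⁴/32 = 2.61×10^-4 m⁴.
θ = (T/G)·Σ L_i/J_i = (41520/79.4×10⁹)·(0.631/4.71×10^-5 + 0.777/1.75×10^-6 + 2.95/2.61×10^-4) = 0.2448 rad.

245 mrad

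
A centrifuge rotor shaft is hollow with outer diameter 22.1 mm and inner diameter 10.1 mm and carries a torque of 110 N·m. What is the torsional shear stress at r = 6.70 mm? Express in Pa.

J = π(d_o⁴ − d_i⁴)/32 = π(0.0221⁴ − 0.0101⁴)/32 = 2.240×10^-8 m⁴.
Shear stress varies linearly with radius: τ = T·r/J = 110.0 × 0.00670 / 2.240×10^-8 = 3.291×10^7 Pa.

3.29e7 Pa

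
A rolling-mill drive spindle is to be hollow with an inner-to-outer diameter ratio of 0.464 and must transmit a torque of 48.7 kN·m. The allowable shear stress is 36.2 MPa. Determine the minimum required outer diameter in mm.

For a hollow shaft with d_i/d_o = 0.464: τ_max = 16T/(π d_o³ (1−k⁴)), so d_o = [16T/(π τ_allow (1−k⁴))]^(1/3) = [16·48700/(π·3.62×10^7·0.9536)]^(1/3) = 0.1930 m.

193 mm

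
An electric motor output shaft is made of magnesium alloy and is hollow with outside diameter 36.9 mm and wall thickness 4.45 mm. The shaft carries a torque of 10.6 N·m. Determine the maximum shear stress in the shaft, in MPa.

1.61 MPa

J = π(d_o⁴ − d_i⁴)/32 = π(0.0369⁴ − 0.0280⁴)/32 = 1.217×10^-7 m⁴.
τ_max = T·r/J = 10.60 × 0.0184 / 1.217×10^-7 = 1.607×10^6 Pa.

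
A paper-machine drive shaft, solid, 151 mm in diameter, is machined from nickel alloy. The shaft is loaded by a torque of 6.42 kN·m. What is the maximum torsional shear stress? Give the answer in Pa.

J = πd⁴/32 = π(0.151)⁴/32 = 5.104×10^-5 m⁴.
τ_max = T·r/J = 6420 × 0.0755 / 5.104×10^-5 = 9.497×10^6 Pa.

9.50e6 Pa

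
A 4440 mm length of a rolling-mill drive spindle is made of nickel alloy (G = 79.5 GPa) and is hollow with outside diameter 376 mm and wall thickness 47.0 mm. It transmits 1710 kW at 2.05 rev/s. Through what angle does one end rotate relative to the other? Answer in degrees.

0.317°

ω = 2π·2.05 = 12.88 rad/s, so T = P/ω = 1710×10³ / 12.88 = 132800 N·m.
J = π(d_o⁴ − d_i⁴)/32 = π(0.376⁴ − 0.282⁴)/32 = 1.341×10^-3 m⁴.
θ = T·L/(G·J) = 132800 × 4.44 / (79.5×10⁹ × 1.341×10^-3) = 5.528×10^-3 rad.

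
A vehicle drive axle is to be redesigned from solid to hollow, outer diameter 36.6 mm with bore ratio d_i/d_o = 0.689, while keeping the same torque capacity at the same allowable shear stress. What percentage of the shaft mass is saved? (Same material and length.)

37.7 %

Equal τ_max and T ⇒ the solid shaft needs d_s³ = d_o³(1−k⁴), so d_s = 36.6·(1−0.689⁴)^(1/3) = 33.61 mm.
Area ratio A_h/A_s = d_o²(1−k²)/d_s² = (1−k²)/(1−k⁴)^(2/3) = 0.6228.
Mass saving = 1 − 0.6228 = 37.7 %.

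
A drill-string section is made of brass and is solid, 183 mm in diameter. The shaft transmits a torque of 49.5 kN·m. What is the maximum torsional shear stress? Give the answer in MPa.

J = πd⁴/32 = π(0.183)⁴/32 = 1.101×10^-4 m⁴.
τ_max = T·r/J = 49500 × 0.0915 / 1.101×10^-4 = 4.114×10^7 Pa.

41.1 MPa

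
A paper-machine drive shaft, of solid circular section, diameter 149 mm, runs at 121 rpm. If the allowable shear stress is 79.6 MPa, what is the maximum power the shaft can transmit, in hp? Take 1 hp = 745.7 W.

879 hp

J = πd⁴/32 = π(0.149)⁴/32 = 4.839×10^-5 m⁴.
T_max = τ_allow·J/r = 7.96×10^7 × 4.839×10^-5 / 0.0745 = 51700 N·m.
ω = 2π·121/60 = 12.67 rad/s, so P_max = T_max·ω = 6.551×10^5 W.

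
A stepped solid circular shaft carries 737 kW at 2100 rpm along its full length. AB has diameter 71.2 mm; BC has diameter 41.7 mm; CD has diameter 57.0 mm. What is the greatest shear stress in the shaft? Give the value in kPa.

235000 kPa

ω = 2π·2100/60 = 219.9 rad/s, so T = P/ω = 737×10³ / 219.9 = 3351 N·m.
Under the same torque, τ_max = 16T/(πd³) is largest where d is smallest — segment BC (d = 41.7 mm).
τ_max = 16·3351/(π·(0.0417)³) = 2.354×10^8 Pa.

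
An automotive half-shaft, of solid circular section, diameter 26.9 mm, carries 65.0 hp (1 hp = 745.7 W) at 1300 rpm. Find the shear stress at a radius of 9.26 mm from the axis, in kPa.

ω = 2π·1300/60 = 136.1 rad/s, so T = P/ω = 65.0×745.7 / 136.1 = 356.0 N·m.
J = πd⁴/32 = π(0.0269)⁴/32 = 5.141×10^-8 m⁴.
Shear stress varies linearly with radius: τ = T·r/J = 356.0 × 0.00926 / 5.141×10^-8 = 6.414×10^7 Pa.

64100 kPa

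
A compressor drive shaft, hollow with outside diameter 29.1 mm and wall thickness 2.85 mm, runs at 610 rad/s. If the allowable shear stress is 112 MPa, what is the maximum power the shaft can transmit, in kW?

192 kW

J = π(d_o⁴ − d_i⁴)/32 = π(0.0291⁴ − 0.0234⁴)/32 = 4.096×10^-8 m⁴.
T_max = τ_allow·J/r = 1.12×10^8 × 4.096×10^-8 / 0.0146 = 315.3 N·m.
ω = 610 rad/s, so P_max = T_max·ω = 1.924×10^5 W.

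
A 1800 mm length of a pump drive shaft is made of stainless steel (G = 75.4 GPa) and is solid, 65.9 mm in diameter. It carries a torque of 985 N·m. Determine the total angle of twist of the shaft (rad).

0.0127 rad

J = πd⁴/32 = π(0.0659)⁴/32 = 1.852×10^-6 m⁴.
θ = T·L/(G·J) = 985.0 × 1.80 / (75.4×10⁹ × 1.852×10^-6) = 0.01270 rad.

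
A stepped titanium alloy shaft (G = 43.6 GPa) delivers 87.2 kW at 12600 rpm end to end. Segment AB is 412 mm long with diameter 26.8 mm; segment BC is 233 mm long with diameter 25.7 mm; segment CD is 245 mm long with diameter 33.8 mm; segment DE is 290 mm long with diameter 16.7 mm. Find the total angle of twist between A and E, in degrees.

4.64°

ω = 2π·12600/60 = 1319 rad/s, so T = P/ω = 87.2×10³ / 1319 = 66.09 N·m.
J_AB = π(0.0268)⁴/32 = 5.06×10^-8 m⁴; J_BC = π(0.0257)⁴/32 = 4.28×10^-8 m⁴; J_CD = π(0.0338)⁴/32 = 1.28×10^-7 m⁴; J_DE = π(0.0167)⁴/32 = 7.64×10^-9 m⁴.
θ = (T/G)·Σ L_i/J_i = (66.09/43.6×10⁹)·(0.412/5.06×10^-8 + 0.233/4.28×10^-8 + 0.245/1.28×10^-7 + 0.290/7.64×10^-9) = 0.08104 rad.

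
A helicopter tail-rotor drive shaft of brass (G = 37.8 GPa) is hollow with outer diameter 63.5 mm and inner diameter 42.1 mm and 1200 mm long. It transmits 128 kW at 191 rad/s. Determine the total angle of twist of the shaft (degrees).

0.947°

ω = 191 rad/s, so T = P/ω = 128×10³ / 191.0 = 670.2 N·m.
J = π(d_o⁴ − d_i⁴)/32 = π(0.0635⁴ − 0.0421⁴)/32 = 1.288×10^-6 m⁴.
θ = T·L/(G·J) = 670.2 × 1.20 / (37.8×10⁹ × 1.288×10^-6) = 0.01652 rad.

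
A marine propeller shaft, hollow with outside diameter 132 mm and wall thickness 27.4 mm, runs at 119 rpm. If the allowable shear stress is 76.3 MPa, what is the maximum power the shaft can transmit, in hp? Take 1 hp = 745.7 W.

J = π(d_o⁴ − d_i⁴)/32 = π(0.132⁴ − 0.0772⁴)/32 = 2.632×10^-5 m⁴.
T_max = τ_allow·J/r = 7.63×10^7 × 2.632×10^-5 / 0.0660 = 30430 N·m.
ω = 2π·119/60 = 12.46 rad/s, so P_max = T_max·ω = 3.792×10^5 W.

508 hp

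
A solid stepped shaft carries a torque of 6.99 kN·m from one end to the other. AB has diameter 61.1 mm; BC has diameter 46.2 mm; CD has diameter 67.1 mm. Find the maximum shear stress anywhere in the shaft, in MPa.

Under the same torque, τ_max = 16T/(πd³) is largest where d is smallest — segment BC (d = 46.2 mm).
τ_max = 16·6990/(π·(0.0462)³) = 3.610×10^8 Pa.

361 MPa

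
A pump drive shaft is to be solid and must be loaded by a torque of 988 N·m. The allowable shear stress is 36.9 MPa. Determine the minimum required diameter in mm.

51.5 mm

For a solid shaft τ_max = 16T/(πd³), so d = (16T/(π τ_allow))^(1/3) = (16·988.0/(π·3.69×10^7))^(1/3) = 0.05147 m.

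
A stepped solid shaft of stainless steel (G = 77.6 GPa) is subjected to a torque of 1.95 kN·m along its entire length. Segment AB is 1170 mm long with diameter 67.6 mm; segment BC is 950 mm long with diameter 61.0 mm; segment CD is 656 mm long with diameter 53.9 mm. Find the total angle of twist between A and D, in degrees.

2.97°

J_AB = π(0.0676)⁴/32 = 2.05×10^-6 m⁴; J_BC = π(0.0610)⁴/32 = 1.36×10^-6 m⁴; J_CD = π(0.0539)⁴/32 = 8.29×10^-7 m⁴.
θ = (T/G)·Σ L_i/J_i = (1950/77.6×10⁹)·(1.17/2.05×10^-6 + 0.950/1.36×10^-6 + 0.656/8.29×10^-7) = 0.05180 rad.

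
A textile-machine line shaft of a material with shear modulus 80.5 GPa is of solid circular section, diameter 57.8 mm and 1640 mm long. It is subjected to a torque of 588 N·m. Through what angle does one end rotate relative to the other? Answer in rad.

0.0109 rad

J = πd⁴/32 = π(0.0578)⁴/32 = 1.096×10^-6 m⁴.
θ = T·L/(G·J) = 588.0 × 1.64 / (80.5×10⁹ × 1.096×10^-6) = 0.01093 rad.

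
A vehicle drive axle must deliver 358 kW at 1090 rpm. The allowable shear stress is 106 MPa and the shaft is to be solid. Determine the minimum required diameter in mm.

ω = 2π·1090/60 = 114.1 rad/s, so T = P/ω = 358×10³ / 114.1 = 3136 N·m.
For a solid shaft τ_max = 16T/(πd³), so d = (16T/(π τ_allow))^(1/3) = (16·3136/(π·1.06×10^8))^(1/3) = 0.05321 m.

53.2 mm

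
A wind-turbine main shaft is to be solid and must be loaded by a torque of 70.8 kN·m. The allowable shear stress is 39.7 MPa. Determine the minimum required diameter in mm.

For a solid shaft τ_max = 16T/(πd³), so d = (16T/(π τ_allow))^(1/3) = (16·70800/(π·3.97×10^7))^(1/3) = 0.2086 m.

209 mm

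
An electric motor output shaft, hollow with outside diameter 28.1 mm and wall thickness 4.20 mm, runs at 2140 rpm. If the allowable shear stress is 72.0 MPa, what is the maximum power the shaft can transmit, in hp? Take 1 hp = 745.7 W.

71.5 hp

J = π(d_o⁴ − d_i⁴)/32 = π(0.0281⁴ − 0.0197⁴)/32 = 4.642×10^-8 m⁴.
T_max = τ_allow·J/r = 7.20×10^7 × 4.642×10^-8 / 0.0140 = 237.9 N·m.
ω = 2π·2140/60 = 224.1 rad/s, so P_max = T_max·ω = 5.331×10^4 W.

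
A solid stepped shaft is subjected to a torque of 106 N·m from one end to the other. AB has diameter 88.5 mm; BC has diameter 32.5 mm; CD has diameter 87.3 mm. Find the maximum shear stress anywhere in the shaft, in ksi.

2.28 ksi

Under the same torque, τ_max = 16T/(πd³) is largest where d is smallest — segment BC (d = 32.5 mm).
τ_max = 16·106.0/(π·(0.0325)³) = 1.573×10^7 Pa.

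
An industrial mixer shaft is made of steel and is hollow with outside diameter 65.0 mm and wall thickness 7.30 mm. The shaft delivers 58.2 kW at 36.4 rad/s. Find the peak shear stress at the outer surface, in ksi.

ω = 36.4 rad/s, so T = P/ω = 58.2×10³ / 36.40 = 1599 N·m.
J = π(d_o⁴ − d_i⁴)/32 = π(0.0650⁴ − 0.0504⁴)/32 = 1.119×10^-6 m⁴.
τ_max = T·r/J = 1599 × 0.0325 / 1.119×10^-6 = 4.644×10^7 Pa.

6.74 ksi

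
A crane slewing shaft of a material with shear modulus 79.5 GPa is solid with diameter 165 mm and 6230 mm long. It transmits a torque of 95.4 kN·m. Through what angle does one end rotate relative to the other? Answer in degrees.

5.89°

J = πd⁴/32 = π(0.165)⁴/32 = 7.277×10^-5 m⁴.
θ = T·L/(G·J) = 95400 × 6.23 / (79.5×10⁹ × 7.277×10^-5) = 0.1027 rad.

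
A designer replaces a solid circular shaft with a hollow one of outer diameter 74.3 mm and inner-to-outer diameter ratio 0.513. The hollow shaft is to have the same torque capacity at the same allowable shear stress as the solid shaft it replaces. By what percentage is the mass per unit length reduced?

22.7 %

Equal τ_max and T ⇒ the solid shaft needs d_s³ = d_o³(1−k⁴), so d_s = 74.3·(1−0.513⁴)^(1/3) = 72.54 mm.
Area ratio A_h/A_s = d_o²(1−k²)/d_s² = (1−k²)/(1−k⁴)^(2/3) = 0.7729.
Mass saving = 1 − 0.7729 = 22.7 %.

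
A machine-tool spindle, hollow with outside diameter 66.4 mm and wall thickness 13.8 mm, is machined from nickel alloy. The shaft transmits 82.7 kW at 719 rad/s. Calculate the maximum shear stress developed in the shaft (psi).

329 psi

ω = 719 rad/s, so T = P/ω = 82.7×10³ / 719.0 = 115.0 N·m.
J = π(d_o⁴ − d_i⁴)/32 = π(0.0664⁴ − 0.0388⁴)/32 = 1.686×10^-6 m⁴.
τ_max = T·r/J = 115.0 × 0.0332 / 1.686×10^-6 = 2.265×10^6 Pa.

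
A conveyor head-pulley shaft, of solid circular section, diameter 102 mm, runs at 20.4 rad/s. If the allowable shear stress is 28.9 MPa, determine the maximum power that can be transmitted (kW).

123 kW

J = πd⁴/32 = π(0.102)⁴/32 = 1.063×10^-5 m⁴.
T_max = τ_allow·J/r = 2.89×10^7 × 1.063×10^-5 / 0.0510 = 6022 N·m.
ω = 20.4 rad/s, so P_max = T_max·ω = 1.228×10^5 W.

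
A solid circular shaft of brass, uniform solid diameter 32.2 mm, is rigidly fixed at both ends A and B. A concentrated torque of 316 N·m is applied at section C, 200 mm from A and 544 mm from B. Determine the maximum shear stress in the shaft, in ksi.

5.11 ksi

With uniform GJ and both ends fixed, compatibility θ_AC = θ_CB gives T_A·a = T_B·b, together with T_A + T_B = T₀.
T_A = T₀·b/(a+b) = 316.0·544/744.0 = 231.1 N·m; T_B = 84.95 N·m.
τ in each portion: τ_AC = 3.52×10^7 Pa, τ_CB = 1.30×10^7 Pa; maximum is in AC.
τ_max = T_AC·r/J = 231.1·0.0161/1.06×10^-7 = 3.525×10^7 Pa.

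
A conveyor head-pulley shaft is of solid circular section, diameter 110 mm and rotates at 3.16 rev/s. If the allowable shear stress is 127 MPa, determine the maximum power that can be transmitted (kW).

J = πd⁴/32 = π(0.110)⁴/32 = 1.437×10^-5 m⁴.
T_max = τ_allow·J/r = 1.27×10^8 × 1.437×10^-5 / 0.0550 = 33190 N·m.
ω = 2π·3.16 = 19.85 rad/s, so P_max = T_max·ω = 6.590×10^5 W.

659 kW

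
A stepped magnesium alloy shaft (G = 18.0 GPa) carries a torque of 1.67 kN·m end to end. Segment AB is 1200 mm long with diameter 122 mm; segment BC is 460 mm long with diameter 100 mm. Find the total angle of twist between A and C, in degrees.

0.542°

J_AB = π(0.122)⁴/32 = 2.17×10^-5 m⁴; J_BC = π(0.100)⁴/32 = 9.82×10^-6 m⁴.
θ = (T/G)·Σ L_i/J_i = (1670/18.0×10⁹)·(1.20/2.17×10^-5 + 0.460/9.82×10^-6) = 9.466×10^-3 rad.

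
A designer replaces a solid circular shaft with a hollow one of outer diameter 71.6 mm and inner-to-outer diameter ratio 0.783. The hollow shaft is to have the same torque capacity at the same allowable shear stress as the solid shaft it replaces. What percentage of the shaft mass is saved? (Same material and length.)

47.0 %

Equal τ_max and T ⇒ the solid shaft needs d_s³ = d_o³(1−k⁴), so d_s = 71.6·(1−0.783⁴)^(1/3) = 61.19 mm.
Area ratio A_h/A_s = d_o²(1−k²)/d_s² = (1−k²)/(1−k⁴)^(2/3) = 0.5298.
Mass saving = 1 − 0.5298 = 47.0 %.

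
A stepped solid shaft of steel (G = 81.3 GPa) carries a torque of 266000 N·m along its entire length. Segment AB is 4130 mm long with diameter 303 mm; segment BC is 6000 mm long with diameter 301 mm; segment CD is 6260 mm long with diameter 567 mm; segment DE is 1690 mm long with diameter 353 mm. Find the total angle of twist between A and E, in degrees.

2.65°

J_AB = π(0.303)⁴/32 = 8.28×10^-4 m⁴; J_BC = π(0.301)⁴/32 = 8.06×10^-4 m⁴; J_CD = π(0.567)⁴/32 = 0.0101 m⁴; J_DE = π(0.353)⁴/32 = 1.52×10^-3 m⁴.
θ = (T/G)·Σ L_i/J_i = (266000/81.3×10⁹)·(4.13/8.28×10^-4 + 6.00/8.06×10^-4 + 6.26/0.0101 + 1.69/1.52×10^-3) = 0.04634 rad.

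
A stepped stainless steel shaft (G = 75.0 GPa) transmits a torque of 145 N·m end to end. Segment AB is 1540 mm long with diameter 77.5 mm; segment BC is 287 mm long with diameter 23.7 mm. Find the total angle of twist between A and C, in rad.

0.0188 rad

J_AB = π(0.0775)⁴/32 = 3.54×10^-6 m⁴; J_BC = π(0.0237)⁴/32 = 3.10×10^-8 m⁴.
θ = (T/G)·Σ L_i/J_i = (145.0/75.0×10⁹)·(1.54/3.54×10^-6 + 0.287/3.10×10^-8) = 0.01875 rad.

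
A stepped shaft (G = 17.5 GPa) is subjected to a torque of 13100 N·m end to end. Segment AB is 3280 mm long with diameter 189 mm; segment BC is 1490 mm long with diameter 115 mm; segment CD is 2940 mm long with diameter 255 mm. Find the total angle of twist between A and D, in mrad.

J_AB = π(0.189)⁴/32 = 1.25×10^-4 m⁴; J_BC = π(0.115)⁴/32 = 1.72×10^-5 m⁴; J_CD = π(0.255)⁴/32 = 4.15×10^-4 m⁴.
θ = (T/G)·Σ L_i/J_i = (13100/17.5×10⁹)·(3.28/1.25×10^-4 + 1.49/1.72×10^-5 + 2.94/4.15×10^-4) = 0.08986 rad.

89.9 mrad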